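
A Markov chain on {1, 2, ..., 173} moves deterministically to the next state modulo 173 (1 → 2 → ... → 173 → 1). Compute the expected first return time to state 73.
E[T_73 | X_0 = 73] = 173

The chain cycles deterministically, so starting at state 73 it returns in exactly 173 steps. Equivalently, the stationary distribution is uniform π_j = 1/173 for every state j, so by Kac's formula E[T_73] = 1/π_73 = 173.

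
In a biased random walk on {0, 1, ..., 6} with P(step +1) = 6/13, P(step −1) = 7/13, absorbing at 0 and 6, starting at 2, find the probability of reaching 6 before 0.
P(hit 6 before 0) = (1 − (7/6)^2) / (1 − (7/6)^6) = 1296/5461

Let u_k denote P(reach 6 before 0 | start at k). Boundary: u_0 = 0, u_6 = 1. Recurrence: u_k = 6/13·u_{k+1} + 7/13·u_{k-1} for 1 ≤ k ≤ 5. Try u_k = A + B·r^k with r = q/p = (7/13)/(6/13) = 7/6. Substitution satisfies the recurrence; boundary conditions give:
  u_k = (1 − r^k) / (1 − r^N) = (1 − (7/6)^2) / (1 − (7/6)^6) = 1296/5461.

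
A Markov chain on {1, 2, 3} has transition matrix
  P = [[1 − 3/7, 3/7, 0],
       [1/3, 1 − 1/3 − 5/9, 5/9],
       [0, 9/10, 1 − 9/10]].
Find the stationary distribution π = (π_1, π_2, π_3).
π = (63/194, 81/194, 25/97)

This is a birth-death chain on three states, which satisfies detailed balance: π_1 · P_{12} = π_2 · P_{21} and π_2 · P_{23} = π_3 · P_{32}.
From π_1 · 3/7 = π_2 · 1/3: π_2/π_1 = (3/7)/(1/3) = 9/7.
From π_2 · 5/9 = π_3 · 9/10: π_3/π_2 = (5/9)/(9/10) = 50/81.
Take π_1 proportional to 1; then unnormalized π = (1, 9/7, 50/63). Normalize by dividing by the sum 194/63:
  π = (63/194, 81/194, 25/97).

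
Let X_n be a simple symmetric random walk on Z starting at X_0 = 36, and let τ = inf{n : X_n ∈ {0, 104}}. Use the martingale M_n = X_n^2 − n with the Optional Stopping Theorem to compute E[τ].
E[τ] = 2448

M_n = X_n^2 − n is a martingale (since E[X_{n+1}^2 | F_n] = X_n^2 + 1). By OST (τ has finite mean in a bounded region), E[M_τ] = E[M_0] = X_0^2 − 0 = 36^2 = 1296. Also E[M_τ] = E[X_τ^2] − E[τ]. The walk exits at 0 or 104, with P(hit 104 first) = 36/104, so E[X_τ^2] = 104^2 · 36/104 + 0 = 3744. Thus E[τ] = E[X_τ^2] − E[M_τ] = 3744 − 1296 = 2448 = 36(104 − 36) = 2448.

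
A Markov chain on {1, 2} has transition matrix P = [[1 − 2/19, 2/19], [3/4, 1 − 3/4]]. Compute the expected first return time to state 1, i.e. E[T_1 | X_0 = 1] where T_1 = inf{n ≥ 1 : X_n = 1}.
E[T_1 | X_0 = 1] = 1/π_1 = 65/57

For an irreducible recurrent Markov chain with stationary distribution π, E[T_i | X_0 = i] = 1/π_i (Kac's formula). Here π_1 = (3/4)/(2/19 + 3/4) = (3/4)/(65/76) = 57/65, so E[T_1 | X_0 = 1] = 1/π_1 = (2/19 + 3/4)/(3/4) = (65/76)/(3/4) = 65/57.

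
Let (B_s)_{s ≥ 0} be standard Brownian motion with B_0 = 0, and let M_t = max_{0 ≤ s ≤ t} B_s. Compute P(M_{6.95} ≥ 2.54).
P(M_{6.95} ≥ 2.54) = 2·P(B_{6.95} ≥ 2.54) = 2(1 − Φ(2.54/√6.95)) ≈ 0.3353

By the reflection principle for Brownian motion, P(M_t ≥ a) = 2 · P(B_t ≥ a) for a ≥ 0. Since B_t ~ N(0, t), P(B_t ≥ 2.54) = 1 − Φ(2.54/√t) = 1 − Φ(2.54/√6.95) = 1 − Φ(0.9635). So
  P(M_{6.95} ≥ 2.54) = 2(1 − Φ(0.9635)) ≈ 0.3353.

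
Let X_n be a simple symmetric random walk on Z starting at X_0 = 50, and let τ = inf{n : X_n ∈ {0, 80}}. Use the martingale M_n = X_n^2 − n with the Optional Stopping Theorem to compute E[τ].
E[τ] = 1500

M_n = X_n^2 − n is a martingale (since E[X_{n+1}^2 | F_n] = X_n^2 + 1). By OST (τ has finite mean in a bounded region), E[M_τ] = E[M_0] = X_0^2 − 0 = 50^2 = 2500. Also E[M_τ] = E[X_τ^2] − E[τ]. The walk exits at 0 or 80, with P(hit 80 first) = 50/80, so E[X_τ^2] = 80^2 · 50/80 + 0 = 4000. Thus E[τ] = E[X_τ^2] − E[M_τ] = 4000 − 2500 = 1500 = 50(80 − 50) = 1500.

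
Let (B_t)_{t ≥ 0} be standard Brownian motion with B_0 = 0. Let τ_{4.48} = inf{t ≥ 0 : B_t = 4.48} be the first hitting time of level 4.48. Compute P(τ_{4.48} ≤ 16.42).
P(τ_{4.48} ≤ 16.42) = 2(1 − Φ(4.48/√16.42)) = 2(1 − Φ(1.1056)) ≈ 0.2689

By the reflection principle for standard BM, P(τ_b ≤ t) = 2 · P(B_t ≥ b). Since B_t ~ N(0, t), P(B_t ≥ 4.48) = 1 − Φ(4.48/√t) = 1 − Φ(4.48/√16.42) = 1 − Φ(1.1056) ≈ 0.13445. Doubling: P(τ_{4.48} ≤ 16.42) ≈ 2 · 0.13445 = 0.26890 ≈ 0.2689.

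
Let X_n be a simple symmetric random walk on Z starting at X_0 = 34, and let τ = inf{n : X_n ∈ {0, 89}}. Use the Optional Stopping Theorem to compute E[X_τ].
E[X_τ] = 34

X_n is a martingale and τ is a bounded-mean stopping time (indeed τ is finite a.s. with bounded expectation since the walk is in a bounded region). By the OST, E[X_τ] = E[X_0] = 34. Equivalently: E[X_τ] = 89 · P(hit 89 first) + 0 · P(hit 0 first) = 89 · (34/89) = 34.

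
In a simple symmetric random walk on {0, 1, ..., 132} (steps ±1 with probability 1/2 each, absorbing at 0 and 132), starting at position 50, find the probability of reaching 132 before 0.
P(hit 132 before 0) = 50/132 = 25/66

Let u_k = P(hit 132 before 0 | start at k). Then u_0 = 0, u_132 = 1, and u_k = u_{k-1}/2 + u_{k+1}/2 for 1 ≤ k ≤ 131. This harmonic recurrence is solved by u_k = k/132, giving u_50 = 50/132 = 25/66.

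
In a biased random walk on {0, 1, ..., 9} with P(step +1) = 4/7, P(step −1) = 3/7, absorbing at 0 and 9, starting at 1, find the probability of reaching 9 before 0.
P(hit 9 before 0) = (1 − (3/4)^1) / (1 − (3/4)^9) = 65536/242461

Let u_k denote P(reach 9 before 0 | start at k). Boundary: u_0 = 0, u_9 = 1. Recurrence: u_k = 4/7·u_{k+1} + 3/7·u_{k-1} for 1 ≤ k ≤ 8. Try u_k = A + B·r^k with r = q/p = (3/7)/(4/7) = 3/4. Substitution satisfies the recurrence; boundary conditions give:
  u_k = (1 − r^k) / (1 − r^N) = (1 − (3/4)^1) / (1 − (3/4)^9) = 65536/242461.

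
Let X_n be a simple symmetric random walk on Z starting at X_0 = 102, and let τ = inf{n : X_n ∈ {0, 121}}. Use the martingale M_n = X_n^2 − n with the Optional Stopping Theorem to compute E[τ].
E[τ] = 1938

M_n = X_n^2 − n is a martingale (since E[X_{n+1}^2 | F_n] = X_n^2 + 1). By OST (τ has finite mean in a bounded region), E[M_τ] = E[M_0] = X_0^2 − 0 = 102^2 = 10404. Also E[M_τ] = E[X_τ^2] − E[τ]. The walk exits at 0 or 121, with P(hit 121 first) = 102/121, so E[X_τ^2] = 121^2 · 102/121 + 0 = 12342. Thus E[τ] = E[X_τ^2] − E[M_τ] = 12342 − 10404 = 1938 = 102(121 − 102) = 1938.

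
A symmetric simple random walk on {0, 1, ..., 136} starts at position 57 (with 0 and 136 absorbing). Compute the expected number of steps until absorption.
E[τ | X_0 = 57] = 4503

Let v_k = E[τ | X_0 = k]. Boundary: v_0 = v_136 = 0. Recurrence: v_k = 1 + (v_{k-1} + v_{k+1})/2 for 1 ≤ k ≤ 135. The particular solution to v_k − (v_{k-1} + v_{k+1})/2 = 1 is v_k = −k^2. Adding homogeneous solution A + B k and matching boundaries gives v_k = k (136 − k). Substituting k = 57: v_57 = 57 · 79 = 4503.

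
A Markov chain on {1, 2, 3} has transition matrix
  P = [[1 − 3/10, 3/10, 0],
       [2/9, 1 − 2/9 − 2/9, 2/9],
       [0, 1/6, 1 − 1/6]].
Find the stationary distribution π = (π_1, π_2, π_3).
π = (20/83, 27/83, 36/83)

This is a birth-death chain on three states, which satisfies detailed balance: π_1 · P_{12} = π_2 · P_{21} and π_2 · P_{23} = π_3 · P_{32}.
From π_1 · 3/10 = π_2 · 2/9: π_2/π_1 = (3/10)/(2/9) = 27/20.
From π_2 · 2/9 = π_3 · 1/6: π_3/π_2 = (2/9)/(1/6) = 4/3.
Take π_1 proportional to 1; then unnormalized π = (1, 27/20, 9/5). Normalize by dividing by the sum 83/20:
  π = (20/83, 27/83, 36/83).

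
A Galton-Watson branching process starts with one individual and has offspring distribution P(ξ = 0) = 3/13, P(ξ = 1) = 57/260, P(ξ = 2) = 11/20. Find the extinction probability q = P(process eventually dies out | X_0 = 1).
q = 60/143

The pgf is f(s) = 3/13 + 57/260·s + 11/20·s². The extinction probability q is the smallest fixed point of f in [0, 1]. Setting s = f(s):
  11/20·s² + (57/260 − 1)·s + 3/13 = 0
  11/20·s² − (3/13 + 11/20)·s + 3/13 = 0
which factors as (s − 1)·(11/20·s − 3/13) = 0, giving roots s = 1 and s = (3/13)/(11/20) = 60/143.
Mean offspring μ = 57/260 + 2·11/20 = 343/260 > 1 (supercritical), so q < 1. The extinction probability is the smaller root: q = (3/13)/(11/20) = 60/143.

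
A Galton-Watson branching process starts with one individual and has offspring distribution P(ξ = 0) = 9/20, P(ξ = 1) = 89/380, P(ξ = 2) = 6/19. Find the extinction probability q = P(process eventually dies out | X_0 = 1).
q = 1

Mean offspring μ = 0·9/20 + 1·89/380 + 2·6/19 = 329/380 ≤ 1. For μ ≤ 1 with offspring not concentrated at 1, the Galton-Watson process goes extinct almost surely, so q = 1.
(Algebraic check: The pgf is f(s) = 9/20 + 89/380·s + 6/19·s². The extinction probability q is the smallest fixed point of f in [0, 1]. Setting s = f(s):
  6/19·s² + (89/380 − 1)·s + 9/20 = 0
  6/19·s² − (9/20 + 6/19)·s + 9/20 = 0
which factors as (s − 1)·(6/19·s − 9/20) = 0, giving roots s = 1 and s = (9/20)/(6/19) = 57/40. Since 57/40 ≥ 1, the smallest root in [0, 1] is s = 1.)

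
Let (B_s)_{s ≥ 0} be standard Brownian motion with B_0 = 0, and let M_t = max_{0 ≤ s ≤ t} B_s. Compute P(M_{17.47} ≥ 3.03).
P(M_{17.47} ≥ 3.03) = 2·P(B_{17.47} ≥ 3.03) = 2(1 − Φ(3.03/√17.47)) ≈ 0.4685

By the reflection principle for Brownian motion, P(M_t ≥ a) = 2 · P(B_t ≥ a) for a ≥ 0. Since B_t ~ N(0, t), P(B_t ≥ 3.03) = 1 − Φ(3.03/√t) = 1 − Φ(3.03/√17.47) = 1 − Φ(0.7249). So
  P(M_{17.47} ≥ 3.03) = 2(1 − Φ(0.7249)) ≈ 0.4685.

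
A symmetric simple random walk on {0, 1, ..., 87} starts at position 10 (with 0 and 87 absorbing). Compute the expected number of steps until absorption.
E[τ | X_0 = 10] = 770

Let v_k = E[τ | X_0 = k]. Boundary: v_0 = v_87 = 0. Recurrence: v_k = 1 + (v_{k-1} + v_{k+1})/2 for 1 ≤ k ≤ 86. The particular solution to v_k − (v_{k-1} + v_{k+1})/2 = 1 is v_k = −k^2. Adding homogeneous solution A + B k and matching boundaries gives v_k = k (87 − k). Substituting k = 10: v_10 = 10 · 77 = 770.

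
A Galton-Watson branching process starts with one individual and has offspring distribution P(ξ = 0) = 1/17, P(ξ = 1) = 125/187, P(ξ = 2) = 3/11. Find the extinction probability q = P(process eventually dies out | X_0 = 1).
q = 11/51

The pgf is f(s) = 1/17 + 125/187·s + 3/11·s². The extinction probability q is the smallest fixed point of f in [0, 1]. Setting s = f(s):
  3/11·s² + (125/187 − 1)·s + 1/17 = 0
  3/11·s² − (1/17 + 3/11)·s + 1/17 = 0
which factors as (s − 1)·(3/11·s − 1/17) = 0, giving roots s = 1 and s = (1/17)/(3/11) = 11/51.
Mean offspring μ = 125/187 + 2·3/11 = 227/187 > 1 (supercritical), so q < 1. The extinction probability is the smaller root: q = (1/17)/(3/11) = 11/51.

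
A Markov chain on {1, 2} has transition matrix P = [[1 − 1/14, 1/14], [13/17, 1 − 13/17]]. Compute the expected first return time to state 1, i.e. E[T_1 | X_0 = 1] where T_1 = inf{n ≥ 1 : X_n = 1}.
E[T_1 | X_0 = 1] = 1/π_1 = 199/182

For an irreducible recurrent Markov chain with stationary distribution π, E[T_i | X_0 = i] = 1/π_i (Kac's formula). Here π_1 = (13/17)/(1/14 + 13/17) = (13/17)/(199/238) = 182/199, so E[T_1 | X_0 = 1] = 1/π_1 = (1/14 + 13/17)/(13/17) = (199/238)/(13/17) = 199/182.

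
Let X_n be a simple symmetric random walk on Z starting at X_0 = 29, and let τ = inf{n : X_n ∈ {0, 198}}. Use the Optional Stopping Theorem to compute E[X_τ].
E[X_τ] = 29

X_n is a martingale and τ is a bounded-mean stopping time (indeed τ is finite a.s. with bounded expectation since the walk is in a bounded region). By the OST, E[X_τ] = E[X_0] = 29. Equivalently: E[X_τ] = 198 · P(hit 198 first) + 0 · P(hit 0 first) = 198 · (29/198) = 29.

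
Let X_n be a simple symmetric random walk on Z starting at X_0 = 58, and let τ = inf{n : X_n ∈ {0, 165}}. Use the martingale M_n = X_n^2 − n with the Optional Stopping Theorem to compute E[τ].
E[τ] = 6206

M_n = X_n^2 − n is a martingale (since E[X_{n+1}^2 | F_n] = X_n^2 + 1). By OST (τ has finite mean in a bounded region), E[M_τ] = E[M_0] = X_0^2 − 0 = 58^2 = 3364. Also E[M_τ] = E[X_τ^2] − E[τ]. The walk exits at 0 or 165, with P(hit 165 first) = 58/165, so E[X_τ^2] = 165^2 · 58/165 + 0 = 9570. Thus E[τ] = E[X_τ^2] − E[M_τ] = 9570 − 3364 = 6206 = 58(165 − 58) = 6206.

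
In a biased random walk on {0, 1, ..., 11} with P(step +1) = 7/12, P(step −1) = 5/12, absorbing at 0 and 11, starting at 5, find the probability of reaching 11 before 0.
P(hit 11 before 0) = (1 − (5/7)^5) / (1 − (5/7)^11) = 804836809/964249309

Let u_k denote P(reach 11 before 0 | start at k). Boundary: u_0 = 0, u_11 = 1. Recurrence: u_k = 7/12·u_{k+1} + 5/12·u_{k-1} for 1 ≤ k ≤ 10. Try u_k = A + B·r^k with r = q/p = (5/12)/(7/12) = 5/7. Substitution satisfies the recurrence; boundary conditions give:
  u_k = (1 − r^k) / (1 − r^N) = (1 − (5/7)^5) / (1 − (5/7)^11) = 804836809/964249309.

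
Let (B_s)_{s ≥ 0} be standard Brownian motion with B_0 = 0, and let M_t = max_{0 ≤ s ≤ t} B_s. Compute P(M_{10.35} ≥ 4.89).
P(M_{10.35} ≥ 4.89) = 2·P(B_{10.35} ≥ 4.89) = 2(1 − Φ(4.89/√10.35)) ≈ 0.1285

By the reflection principle for Brownian motion, P(M_t ≥ a) = 2 · P(B_t ≥ a) for a ≥ 0. Since B_t ~ N(0, t), P(B_t ≥ 4.89) = 1 − Φ(4.89/√t) = 1 − Φ(4.89/√10.35) = 1 − Φ(1.5200). So
  P(M_{10.35} ≥ 4.89) = 2(1 − Φ(1.5200)) ≈ 0.1285.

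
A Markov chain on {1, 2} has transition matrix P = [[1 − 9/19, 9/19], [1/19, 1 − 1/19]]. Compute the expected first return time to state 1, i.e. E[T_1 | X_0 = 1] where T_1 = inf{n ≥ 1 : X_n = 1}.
E[T_1 | X_0 = 1] = 1/π_1 = 10

For an irreducible recurrent Markov chain with stationary distribution π, E[T_i | X_0 = i] = 1/π_i (Kac's formula). Here π_1 = (1/19)/(9/19 + 1/19) = (1/19)/(10/19) = 1/10, so E[T_1 | X_0 = 1] = 1/π_1 = (9/19 + 1/19)/(1/19) = (10/19)/(1/19) = 10.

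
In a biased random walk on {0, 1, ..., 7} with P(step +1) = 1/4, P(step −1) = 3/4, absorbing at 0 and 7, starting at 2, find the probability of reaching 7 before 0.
P(hit 7 before 0) = (1 − (3)^2) / (1 − (3)^7) = 4/1093

Let u_k denote P(reach 7 before 0 | start at k). Boundary: u_0 = 0, u_7 = 1. Recurrence: u_k = 1/4·u_{k+1} + 3/4·u_{k-1} for 1 ≤ k ≤ 6. Try u_k = A + B·r^k with r = q/p = (3/4)/(1/4) = 3. Substitution satisfies the recurrence; boundary conditions give:
  u_k = (1 − r^k) / (1 − r^N) = (1 − (3)^2) / (1 − (3)^7) = 4/1093.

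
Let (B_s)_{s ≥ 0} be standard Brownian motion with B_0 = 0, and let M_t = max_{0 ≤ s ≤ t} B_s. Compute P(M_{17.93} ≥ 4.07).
P(M_{17.93} ≥ 4.07) = 2·P(B_{17.93} ≥ 4.07) = 2(1 − Φ(4.07/√17.93)) ≈ 0.3365

By the reflection principle for Brownian motion, P(M_t ≥ a) = 2 · P(B_t ≥ a) for a ≥ 0. Since B_t ~ N(0, t), P(B_t ≥ 4.07) = 1 − Φ(4.07/√t) = 1 − Φ(4.07/√17.93) = 1 − Φ(0.9612). So
  P(M_{17.93} ≥ 4.07) = 2(1 − Φ(0.9612)) ≈ 0.3365.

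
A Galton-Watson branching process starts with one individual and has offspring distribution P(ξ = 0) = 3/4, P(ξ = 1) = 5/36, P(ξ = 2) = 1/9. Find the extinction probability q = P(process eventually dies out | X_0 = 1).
q = 1

Mean offspring μ = 0·3/4 + 1·5/36 + 2·1/9 = 13/36 ≤ 1. For μ ≤ 1 with offspring not concentrated at 1, the Galton-Watson process goes extinct almost surely, so q = 1.
(Algebraic check: The pgf is f(s) = 3/4 + 5/36·s + 1/9·s². The extinction probability q is the smallest fixed point of f in [0, 1]. Setting s = f(s):
  1/9·s² + (5/36 − 1)·s + 3/4 = 0
  1/9·s² − (3/4 + 1/9)·s + 3/4 = 0
which factors as (s − 1)·(1/9·s − 3/4) = 0, giving roots s = 1 and s = (3/4)/(1/9) = 27/4. Since 27/4 ≥ 1, the smallest root in [0, 1] is s = 1.)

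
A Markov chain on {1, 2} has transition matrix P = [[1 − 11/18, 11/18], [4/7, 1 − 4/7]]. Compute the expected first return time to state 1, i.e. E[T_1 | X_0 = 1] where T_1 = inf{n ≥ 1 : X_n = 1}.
E[T_1 | X_0 = 1] = 1/π_1 = 149/72

For an irreducible recurrent Markov chain with stationary distribution π, E[T_i | X_0 = i] = 1/π_i (Kac's formula). Here π_1 = (4/7)/(11/18 + 4/7) = (4/7)/(149/126) = 72/149, so E[T_1 | X_0 = 1] = 1/π_1 = (11/18 + 4/7)/(4/7) = (149/126)/(4/7) = 149/72.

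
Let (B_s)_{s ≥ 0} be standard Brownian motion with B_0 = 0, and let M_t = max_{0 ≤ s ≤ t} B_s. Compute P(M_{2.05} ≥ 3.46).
P(M_{2.05} ≥ 3.46) = 2·P(B_{2.05} ≥ 3.46) = 2(1 − Φ(3.46/√2.05)) ≈ 0.0157

By the reflection principle for Brownian motion, P(M_t ≥ a) = 2 · P(B_t ≥ a) for a ≥ 0. Since B_t ~ N(0, t), P(B_t ≥ 3.46) = 1 − Φ(3.46/√t) = 1 − Φ(3.46/√2.05) = 1 − Φ(2.4166). So
  P(M_{2.05} ≥ 3.46) = 2(1 − Φ(2.4166)) ≈ 0.0157.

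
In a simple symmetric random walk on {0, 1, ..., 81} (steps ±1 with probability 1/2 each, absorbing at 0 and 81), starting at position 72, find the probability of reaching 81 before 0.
P(hit 81 before 0) = 72/81 = 8/9

Let u_k = P(hit 81 before 0 | start at k). Then u_0 = 0, u_81 = 1, and u_k = u_{k-1}/2 + u_{k+1}/2 for 1 ≤ k ≤ 80. This harmonic recurrence is solved by u_k = k/81, giving u_72 = 72/81 = 8/9.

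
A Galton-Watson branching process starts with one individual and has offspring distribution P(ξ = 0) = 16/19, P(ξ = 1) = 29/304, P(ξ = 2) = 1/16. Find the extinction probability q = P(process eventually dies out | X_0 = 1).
q = 1

Mean offspring μ = 0·16/19 + 1·29/304 + 2·1/16 = 67/304 ≤ 1. For μ ≤ 1 with offspring not concentrated at 1, the Galton-Watson process goes extinct almost surely, so q = 1.
(Algebraic check: The pgf is f(s) = 16/19 + 29/304·s + 1/16·s². The extinction probability q is the smallest fixed point of f in [0, 1]. Setting s = f(s):
  1/16·s² + (29/304 − 1)·s + 16/19 = 0
  1/16·s² − (16/19 + 1/16)·s + 16/19 = 0
which factors as (s − 1)·(1/16·s − 16/19) = 0, giving roots s = 1 and s = (16/19)/(1/16) = 256/19. Since 256/19 ≥ 1, the smallest root in [0, 1] is s = 1.)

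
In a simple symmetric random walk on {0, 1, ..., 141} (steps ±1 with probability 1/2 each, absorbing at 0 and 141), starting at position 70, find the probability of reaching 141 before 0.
P(hit 141 before 0) = 70/141

Let u_k = P(hit 141 before 0 | start at k). Then u_0 = 0, u_141 = 1, and u_k = u_{k-1}/2 + u_{k+1}/2 for 1 ≤ k ≤ 140. This harmonic recurrence is solved by u_k = k/141, giving u_70 = 70/141.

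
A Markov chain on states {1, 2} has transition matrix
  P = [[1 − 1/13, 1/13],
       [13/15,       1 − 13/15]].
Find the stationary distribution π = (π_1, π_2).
π_1 = 169/184, π_2 = 15/184

Solve πP = π with π_1 + π_2 = 1. From πP = π: π_1 · (1 − 1/13) + π_2 · 13/15 = π_1 ⇒ π_2 · 13/15 = π_1 · 1/13 ⇒ π_2/π_1 = (1/13)/(13/15) = 15/169. Together with π_1 + π_2 = 1:
  π_1 = (13/15)/(1/13 + 13/15) = (13/15)/(184/195) = 169/184,
  π_2 = (1/13)/(1/13 + 13/15) = (1/13)/(184/195) = 15/184.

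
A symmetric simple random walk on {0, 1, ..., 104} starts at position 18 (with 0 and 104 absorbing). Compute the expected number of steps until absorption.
E[τ | X_0 = 18] = 1548

Let v_k = E[τ | X_0 = k]. Boundary: v_0 = v_104 = 0. Recurrence: v_k = 1 + (v_{k-1} + v_{k+1})/2 for 1 ≤ k ≤ 103. The particular solution to v_k − (v_{k-1} + v_{k+1})/2 = 1 is v_k = −k^2. Adding homogeneous solution A + B k and matching boundaries gives v_k = k (104 − k). Substituting k = 18: v_18 = 18 · 86 = 1548.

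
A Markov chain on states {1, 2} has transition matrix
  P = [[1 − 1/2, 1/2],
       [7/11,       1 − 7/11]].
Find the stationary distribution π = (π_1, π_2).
π_1 = 14/25, π_2 = 11/25

Solve πP = π with π_1 + π_2 = 1. From πP = π: π_1 · (1 − 1/2) + π_2 · 7/11 = π_1 ⇒ π_2 · 7/11 = π_1 · 1/2 ⇒ π_2/π_1 = (1/2)/(7/11) = 11/14. Together with π_1 + π_2 = 1:
  π_1 = (7/11)/(1/2 + 7/11) = (7/11)/(25/22) = 14/25,
  π_2 = (1/2)/(1/2 + 7/11) = (1/2)/(25/22) = 11/25.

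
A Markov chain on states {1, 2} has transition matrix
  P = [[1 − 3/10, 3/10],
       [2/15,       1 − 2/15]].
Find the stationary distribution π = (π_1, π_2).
π_1 = 4/13, π_2 = 9/13

Solve πP = π with π_1 + π_2 = 1. From πP = π: π_1 · (1 − 3/10) + π_2 · 2/15 = π_1 ⇒ π_2 · 2/15 = π_1 · 3/10 ⇒ π_2/π_1 = (3/10)/(2/15) = 9/4. Together with π_1 + π_2 = 1:
  π_1 = (2/15)/(3/10 + 2/15) = (2/15)/(13/30) = 4/13,
  π_2 = (3/10)/(3/10 + 2/15) = (3/10)/(13/30) = 9/13.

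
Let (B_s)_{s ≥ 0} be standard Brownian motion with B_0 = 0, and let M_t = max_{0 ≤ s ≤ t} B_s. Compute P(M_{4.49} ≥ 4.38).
P(M_{4.49} ≥ 4.38) = 2·P(B_{4.49} ≥ 4.38) = 2(1 − Φ(4.38/√4.49)) ≈ 0.0387

By the reflection principle for Brownian motion, P(M_t ≥ a) = 2 · P(B_t ≥ a) for a ≥ 0. Since B_t ~ N(0, t), P(B_t ≥ 4.38) = 1 − Φ(4.38/√t) = 1 − Φ(4.38/√4.49) = 1 − Φ(2.0670). So
  P(M_{4.49} ≥ 4.38) = 2(1 − Φ(2.0670)) ≈ 0.0387.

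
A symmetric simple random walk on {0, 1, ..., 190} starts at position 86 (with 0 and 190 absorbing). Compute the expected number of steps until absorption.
E[τ | X_0 = 86] = 8944

Let v_k = E[τ | X_0 = k]. Boundary: v_0 = v_190 = 0. Recurrence: v_k = 1 + (v_{k-1} + v_{k+1})/2 for 1 ≤ k ≤ 189. The particular solution to v_k − (v_{k-1} + v_{k+1})/2 = 1 is v_k = −k^2. Adding homogeneous solution A + B k and matching boundaries gives v_k = k (190 − k). Substituting k = 86: v_86 = 86 · 104 = 8944.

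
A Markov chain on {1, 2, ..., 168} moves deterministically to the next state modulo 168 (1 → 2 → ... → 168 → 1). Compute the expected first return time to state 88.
E[T_88 | X_0 = 88] = 168

The chain cycles deterministically, so starting at state 88 it returns in exactly 168 steps. Equivalently, the stationary distribution is uniform π_j = 1/168 for every state j, so by Kac's formula E[T_88] = 1/π_88 = 168.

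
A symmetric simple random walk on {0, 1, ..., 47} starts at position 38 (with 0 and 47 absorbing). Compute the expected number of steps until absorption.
E[τ | X_0 = 38] = 342

Let v_k = E[τ | X_0 = k]. Boundary: v_0 = v_47 = 0. Recurrence: v_k = 1 + (v_{k-1} + v_{k+1})/2 for 1 ≤ k ≤ 46. The particular solution to v_k − (v_{k-1} + v_{k+1})/2 = 1 is v_k = −k^2. Adding homogeneous solution A + B k and matching boundaries gives v_k = k (47 − k). Substituting k = 38: v_38 = 38 · 9 = 342.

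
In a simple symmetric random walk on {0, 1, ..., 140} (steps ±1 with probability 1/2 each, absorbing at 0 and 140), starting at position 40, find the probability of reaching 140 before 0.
P(hit 140 before 0) = 40/140 = 2/7

Let u_k = P(hit 140 before 0 | start at k). Then u_0 = 0, u_140 = 1, and u_k = u_{k-1}/2 + u_{k+1}/2 for 1 ≤ k ≤ 139. This harmonic recurrence is solved by u_k = k/140, giving u_40 = 40/140 = 2/7.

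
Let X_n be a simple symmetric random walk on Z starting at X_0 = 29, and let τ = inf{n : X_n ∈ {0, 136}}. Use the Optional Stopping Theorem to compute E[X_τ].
E[X_τ] = 29

X_n is a martingale and τ is a bounded-mean stopping time (indeed τ is finite a.s. with bounded expectation since the walk is in a bounded region). By the OST, E[X_τ] = E[X_0] = 29. Equivalently: E[X_τ] = 136 · P(hit 136 first) + 0 · P(hit 0 first) = 136 · (29/136) = 29.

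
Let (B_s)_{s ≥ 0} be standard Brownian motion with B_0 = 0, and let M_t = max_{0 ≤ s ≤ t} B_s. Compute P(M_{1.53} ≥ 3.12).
P(M_{1.53} ≥ 3.12) = 2·P(B_{1.53} ≥ 3.12) = 2(1 − Φ(3.12/√1.53)) ≈ 0.0117

By the reflection principle for Brownian motion, P(M_t ≥ a) = 2 · P(B_t ≥ a) for a ≥ 0. Since B_t ~ N(0, t), P(B_t ≥ 3.12) = 1 − Φ(3.12/√t) = 1 − Φ(3.12/√1.53) = 1 − Φ(2.5224). So
  P(M_{1.53} ≥ 3.12) = 2(1 − Φ(2.5224)) ≈ 0.0117.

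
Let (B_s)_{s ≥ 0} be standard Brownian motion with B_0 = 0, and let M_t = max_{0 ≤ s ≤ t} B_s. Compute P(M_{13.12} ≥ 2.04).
P(M_{13.12} ≥ 2.04) = 2·P(B_{13.12} ≥ 2.04) = 2(1 − Φ(2.04/√13.12)) ≈ 0.5733

By the reflection principle for Brownian motion, P(M_t ≥ a) = 2 · P(B_t ≥ a) for a ≥ 0. Since B_t ~ N(0, t), P(B_t ≥ 2.04) = 1 − Φ(2.04/√t) = 1 − Φ(2.04/√13.12) = 1 − Φ(0.5632). So
  P(M_{13.12} ≥ 2.04) = 2(1 − Φ(0.5632)) ≈ 0.5733.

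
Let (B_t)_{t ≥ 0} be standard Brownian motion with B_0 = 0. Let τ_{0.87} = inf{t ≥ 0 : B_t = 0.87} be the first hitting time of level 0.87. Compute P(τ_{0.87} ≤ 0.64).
P(τ_{0.87} ≤ 0.64) = 2(1 − Φ(0.87/√0.64)) = 2(1 − Φ(1.0875)) ≈ 0.2768

By the reflection principle for standard BM, P(τ_b ≤ t) = 2 · P(B_t ≥ b). Since B_t ~ N(0, t), P(B_t ≥ 0.87) = 1 − Φ(0.87/√t) = 1 − Φ(0.87/√0.64) = 1 − Φ(1.0875) ≈ 0.13841. Doubling: P(τ_{0.87} ≤ 0.64) ≈ 2 · 0.13841 = 0.27682 ≈ 0.2768.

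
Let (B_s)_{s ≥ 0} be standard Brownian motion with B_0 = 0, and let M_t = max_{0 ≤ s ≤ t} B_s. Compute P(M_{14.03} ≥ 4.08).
P(M_{14.03} ≥ 4.08) = 2·P(B_{14.03} ≥ 4.08) = 2(1 − Φ(4.08/√14.03)) ≈ 0.2760

By the reflection principle for Brownian motion, P(M_t ≥ a) = 2 · P(B_t ≥ a) for a ≥ 0. Since B_t ~ N(0, t), P(B_t ≥ 4.08) = 1 − Φ(4.08/√t) = 1 − Φ(4.08/√14.03) = 1 − Φ(1.0893). So
  P(M_{14.03} ≥ 4.08) = 2(1 − Φ(1.0893)) ≈ 0.2760.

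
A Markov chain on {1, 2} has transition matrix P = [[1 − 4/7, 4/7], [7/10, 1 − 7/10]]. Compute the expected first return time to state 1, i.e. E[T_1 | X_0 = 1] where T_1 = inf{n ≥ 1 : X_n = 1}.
E[T_1 | X_0 = 1] = 1/π_1 = 89/49

For an irreducible recurrent Markov chain with stationary distribution π, E[T_i | X_0 = i] = 1/π_i (Kac's formula). Here π_1 = (7/10)/(4/7 + 7/10) = (7/10)/(89/70) = 49/89, so E[T_1 | X_0 = 1] = 1/π_1 = (4/7 + 7/10)/(7/10) = (89/70)/(7/10) = 89/49.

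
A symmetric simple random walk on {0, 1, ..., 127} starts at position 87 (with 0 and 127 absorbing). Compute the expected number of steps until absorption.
E[τ | X_0 = 87] = 3480

Let v_k = E[τ | X_0 = k]. Boundary: v_0 = v_127 = 0. Recurrence: v_k = 1 + (v_{k-1} + v_{k+1})/2 for 1 ≤ k ≤ 126. The particular solution to v_k − (v_{k-1} + v_{k+1})/2 = 1 is v_k = −k^2. Adding homogeneous solution A + B k and matching boundaries gives v_k = k (127 − k). Substituting k = 87: v_87 = 87 · 40 = 3480.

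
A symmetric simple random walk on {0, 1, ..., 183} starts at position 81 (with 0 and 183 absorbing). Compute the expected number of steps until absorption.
E[τ | X_0 = 81] = 8262

Let v_k = E[τ | X_0 = k]. Boundary: v_0 = v_183 = 0. Recurrence: v_k = 1 + (v_{k-1} + v_{k+1})/2 for 1 ≤ k ≤ 182. The particular solution to v_k − (v_{k-1} + v_{k+1})/2 = 1 is v_k = −k^2. Adding homogeneous solution A + B k and matching boundaries gives v_k = k (183 − k). Substituting k = 81: v_81 = 81 · 102 = 8262.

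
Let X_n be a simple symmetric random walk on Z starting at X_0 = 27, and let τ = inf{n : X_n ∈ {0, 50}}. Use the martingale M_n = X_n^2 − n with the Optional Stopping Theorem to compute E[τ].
E[τ] = 621

M_n = X_n^2 − n is a martingale (since E[X_{n+1}^2 | F_n] = X_n^2 + 1). By OST (τ has finite mean in a bounded region), E[M_τ] = E[M_0] = X_0^2 − 0 = 27^2 = 729. Also E[M_τ] = E[X_τ^2] − E[τ]. The walk exits at 0 or 50, with P(hit 50 first) = 27/50, so E[X_τ^2] = 50^2 · 27/50 + 0 = 1350. Thus E[τ] = E[X_τ^2] − E[M_τ] = 1350 − 729 = 621 = 27(50 − 27) = 621.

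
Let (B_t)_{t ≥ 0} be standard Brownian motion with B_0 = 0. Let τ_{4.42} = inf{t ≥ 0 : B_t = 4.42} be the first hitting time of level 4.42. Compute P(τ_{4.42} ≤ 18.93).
P(τ_{4.42} ≤ 18.93) = 2(1 − Φ(4.42/√18.93)) = 2(1 − Φ(1.0159)) ≈ 0.3097

By the reflection principle for standard BM, P(τ_b ≤ t) = 2 · P(B_t ≥ b). Since B_t ~ N(0, t), P(B_t ≥ 4.42) = 1 − Φ(4.42/√t) = 1 − Φ(4.42/√18.93) = 1 − Φ(1.0159) ≈ 0.15484. Doubling: P(τ_{4.42} ≤ 18.93) ≈ 2 · 0.15484 = 0.30968 ≈ 0.3097.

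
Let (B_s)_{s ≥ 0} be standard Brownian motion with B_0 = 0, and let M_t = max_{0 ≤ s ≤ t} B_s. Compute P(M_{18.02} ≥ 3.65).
P(M_{18.02} ≥ 3.65) = 2·P(B_{18.02} ≥ 3.65) = 2(1 − Φ(3.65/√18.02)) ≈ 0.3899

By the reflection principle for Brownian motion, P(M_t ≥ a) = 2 · P(B_t ≥ a) for a ≥ 0. Since B_t ~ N(0, t), P(B_t ≥ 3.65) = 1 − Φ(3.65/√t) = 1 − Φ(3.65/√18.02) = 1 − Φ(0.8598). So
  P(M_{18.02} ≥ 3.65) = 2(1 − Φ(0.8598)) ≈ 0.3899.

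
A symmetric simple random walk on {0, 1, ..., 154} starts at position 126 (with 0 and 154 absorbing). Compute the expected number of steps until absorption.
E[τ | X_0 = 126] = 3528

Let v_k = E[τ | X_0 = k]. Boundary: v_0 = v_154 = 0. Recurrence: v_k = 1 + (v_{k-1} + v_{k+1})/2 for 1 ≤ k ≤ 153. The particular solution to v_k − (v_{k-1} + v_{k+1})/2 = 1 is v_k = −k^2. Adding homogeneous solution A + B k and matching boundaries gives v_k = k (154 − k). Substituting k = 126: v_126 = 126 · 28 = 3528.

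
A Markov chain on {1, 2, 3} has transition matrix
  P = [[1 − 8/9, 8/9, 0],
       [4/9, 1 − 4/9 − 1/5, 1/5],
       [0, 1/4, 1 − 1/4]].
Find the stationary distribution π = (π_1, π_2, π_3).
π = (5/23, 10/23, 8/23)

This is a birth-death chain on three states, which satisfies detailed balance: π_1 · P_{12} = π_2 · P_{21} and π_2 · P_{23} = π_3 · P_{32}.
From π_1 · 8/9 = π_2 · 4/9: π_2/π_1 = (8/9)/(4/9) = 2.
From π_2 · 1/5 = π_3 · 1/4: π_3/π_2 = (1/5)/(1/4) = 4/5.
Take π_1 proportional to 1; then unnormalized π = (1, 2, 8/5). Normalize by dividing by the sum 23/5:
  π = (5/23, 10/23, 8/23).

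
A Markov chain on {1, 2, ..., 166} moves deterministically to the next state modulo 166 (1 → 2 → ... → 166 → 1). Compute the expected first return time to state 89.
E[T_89 | X_0 = 89] = 166

The chain cycles deterministically, so starting at state 89 it returns in exactly 166 steps. Equivalently, the stationary distribution is uniform π_j = 1/166 for every state j, so by Kac's formula E[T_89] = 1/π_89 = 166.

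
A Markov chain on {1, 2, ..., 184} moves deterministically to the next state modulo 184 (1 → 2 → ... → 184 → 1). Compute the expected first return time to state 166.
E[T_166 | X_0 = 166] = 184

The chain cycles deterministically, so starting at state 166 it returns in exactly 184 steps. Equivalently, the stationary distribution is uniform π_j = 1/184 for every state j, so by Kac's formula E[T_166] = 1/π_166 = 184.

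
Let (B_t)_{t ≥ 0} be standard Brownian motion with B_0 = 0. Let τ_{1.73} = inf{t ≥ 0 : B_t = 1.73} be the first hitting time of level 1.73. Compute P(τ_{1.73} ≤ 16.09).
P(τ_{1.73} ≤ 16.09) = 2(1 − Φ(1.73/√16.09)) = 2(1 − Φ(0.4313)) ≈ 0.6663

By the reflection principle for standard BM, P(τ_b ≤ t) = 2 · P(B_t ≥ b). Since B_t ~ N(0, t), P(B_t ≥ 1.73) = 1 − Φ(1.73/√t) = 1 − Φ(1.73/√16.09) = 1 − Φ(0.4313) ≈ 0.33313. Doubling: P(τ_{1.73} ≤ 16.09) ≈ 2 · 0.33313 = 0.66626 ≈ 0.6663.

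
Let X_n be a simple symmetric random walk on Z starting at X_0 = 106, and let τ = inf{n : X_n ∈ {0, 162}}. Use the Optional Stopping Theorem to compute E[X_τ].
E[X_τ] = 106

X_n is a martingale and τ is a bounded-mean stopping time (indeed τ is finite a.s. with bounded expectation since the walk is in a bounded region). By the OST, E[X_τ] = E[X_0] = 106. Equivalently: E[X_τ] = 162 · P(hit 162 first) + 0 · P(hit 0 first) = 162 · (106/162) = 106.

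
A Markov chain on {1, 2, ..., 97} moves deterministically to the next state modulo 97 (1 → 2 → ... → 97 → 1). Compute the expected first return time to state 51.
E[T_51 | X_0 = 51] = 97

The chain cycles deterministically, so starting at state 51 it returns in exactly 97 steps. Equivalently, the stationary distribution is uniform π_j = 1/97 for every state j, so by Kac's formula E[T_51] = 1/π_51 = 97.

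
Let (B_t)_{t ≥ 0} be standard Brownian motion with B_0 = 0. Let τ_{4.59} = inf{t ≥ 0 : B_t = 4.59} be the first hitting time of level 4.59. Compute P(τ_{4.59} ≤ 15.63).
P(τ_{4.59} ≤ 15.63) = 2(1 − Φ(4.59/√15.63)) = 2(1 − Φ(1.1610)) ≈ 0.2456

By the reflection principle for standard BM, P(τ_b ≤ t) = 2 · P(B_t ≥ b). Since B_t ~ N(0, t), P(B_t ≥ 4.59) = 1 − Φ(4.59/√t) = 1 − Φ(4.59/√15.63) = 1 − Φ(1.1610) ≈ 0.12282. Doubling: P(τ_{4.59} ≤ 15.63) ≈ 2 · 0.12282 = 0.24564 ≈ 0.2456.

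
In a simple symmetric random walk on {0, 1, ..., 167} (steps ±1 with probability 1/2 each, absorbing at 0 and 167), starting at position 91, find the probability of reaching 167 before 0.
P(hit 167 before 0) = 91/167

Let u_k = P(hit 167 before 0 | start at k). Then u_0 = 0, u_167 = 1, and u_k = u_{k-1}/2 + u_{k+1}/2 for 1 ≤ k ≤ 166. This harmonic recurrence is solved by u_k = k/167, giving u_91 = 91/167.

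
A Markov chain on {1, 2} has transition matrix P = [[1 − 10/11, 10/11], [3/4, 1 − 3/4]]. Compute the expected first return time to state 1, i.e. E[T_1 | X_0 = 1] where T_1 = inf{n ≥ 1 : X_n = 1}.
E[T_1 | X_0 = 1] = 1/π_1 = 73/33

For an irreducible recurrent Markov chain with stationary distribution π, E[T_i | X_0 = i] = 1/π_i (Kac's formula). Here π_1 = (3/4)/(10/11 + 3/4) = (3/4)/(73/44) = 33/73, so E[T_1 | X_0 = 1] = 1/π_1 = (10/11 + 3/4)/(3/4) = (73/44)/(3/4) = 73/33.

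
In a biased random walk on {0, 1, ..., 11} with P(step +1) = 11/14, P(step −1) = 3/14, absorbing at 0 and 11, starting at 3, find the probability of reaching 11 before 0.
P(hit 11 before 0) = (1 − (3/11)^3) / (1 − (3/11)^11) = 34940497603/35663936683

Let u_k denote P(reach 11 before 0 | start at k). Boundary: u_0 = 0, u_11 = 1. Recurrence: u_k = 11/14·u_{k+1} + 3/14·u_{k-1} for 1 ≤ k ≤ 10. Try u_k = A + B·r^k with r = q/p = (3/14)/(11/14) = 3/11. Substitution satisfies the recurrence; boundary conditions give:
  u_k = (1 − r^k) / (1 − r^N) = (1 − (3/11)^3) / (1 − (3/11)^11) = 34940497603/35663936683.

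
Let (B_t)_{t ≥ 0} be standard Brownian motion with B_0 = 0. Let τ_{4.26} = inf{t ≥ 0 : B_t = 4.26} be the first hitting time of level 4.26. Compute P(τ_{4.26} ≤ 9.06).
P(τ_{4.26} ≤ 9.06) = 2(1 − Φ(4.26/√9.06)) = 2(1 − Φ(1.4153)) ≈ 0.1570

By the reflection principle for standard BM, P(τ_b ≤ t) = 2 · P(B_t ≥ b). Since B_t ~ N(0, t), P(B_t ≥ 4.26) = 1 − Φ(4.26/√t) = 1 − Φ(4.26/√9.06) = 1 − Φ(1.4153) ≈ 0.07849. Doubling: P(τ_{4.26} ≤ 9.06) ≈ 2 · 0.07849 = 0.15698 ≈ 0.1570.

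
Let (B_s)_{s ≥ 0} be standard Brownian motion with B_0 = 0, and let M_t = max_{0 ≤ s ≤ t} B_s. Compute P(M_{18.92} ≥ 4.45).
P(M_{18.92} ≥ 4.45) = 2·P(B_{18.92} ≥ 4.45) = 2(1 − Φ(4.45/√18.92)) ≈ 0.3063

By the reflection principle for Brownian motion, P(M_t ≥ a) = 2 · P(B_t ≥ a) for a ≥ 0. Since B_t ~ N(0, t), P(B_t ≥ 4.45) = 1 − Φ(4.45/√t) = 1 − Φ(4.45/√18.92) = 1 − Φ(1.0231). So
  P(M_{18.92} ≥ 4.45) = 2(1 − Φ(1.0231)) ≈ 0.3063.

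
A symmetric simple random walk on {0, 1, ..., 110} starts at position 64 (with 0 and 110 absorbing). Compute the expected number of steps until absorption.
E[τ | X_0 = 64] = 2944

Let v_k = E[τ | X_0 = k]. Boundary: v_0 = v_110 = 0. Recurrence: v_k = 1 + (v_{k-1} + v_{k+1})/2 for 1 ≤ k ≤ 109. The particular solution to v_k − (v_{k-1} + v_{k+1})/2 = 1 is v_k = −k^2. Adding homogeneous solution A + B k and matching boundaries gives v_k = k (110 − k). Substituting k = 64: v_64 = 64 · 46 = 2944.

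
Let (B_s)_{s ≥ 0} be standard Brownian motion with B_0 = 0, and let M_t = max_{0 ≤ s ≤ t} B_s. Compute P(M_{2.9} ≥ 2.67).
P(M_{2.9} ≥ 2.67) = 2·P(B_{2.9} ≥ 2.67) = 2(1 − Φ(2.67/√2.9)) ≈ 0.1169

By the reflection principle for Brownian motion, P(M_t ≥ a) = 2 · P(B_t ≥ a) for a ≥ 0. Since B_t ~ N(0, t), P(B_t ≥ 2.67) = 1 − Φ(2.67/√t) = 1 − Φ(2.67/√2.9) = 1 − Φ(1.5679). So
  P(M_{2.9} ≥ 2.67) = 2(1 − Φ(1.5679)) ≈ 0.1169.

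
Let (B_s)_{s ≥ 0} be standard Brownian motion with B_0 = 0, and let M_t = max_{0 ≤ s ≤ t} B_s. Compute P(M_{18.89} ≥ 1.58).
P(M_{18.89} ≥ 1.58) = 2·P(B_{18.89} ≥ 1.58) = 2(1 − Φ(1.58/√18.89)) ≈ 0.7162

By the reflection principle for Brownian motion, P(M_t ≥ a) = 2 · P(B_t ≥ a) for a ≥ 0. Since B_t ~ N(0, t), P(B_t ≥ 1.58) = 1 − Φ(1.58/√t) = 1 − Φ(1.58/√18.89) = 1 − Φ(0.3635). So
  P(M_{18.89} ≥ 1.58) = 2(1 − Φ(0.3635)) ≈ 0.7162.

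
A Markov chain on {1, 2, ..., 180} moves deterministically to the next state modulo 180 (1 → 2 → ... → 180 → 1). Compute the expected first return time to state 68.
E[T_68 | X_0 = 68] = 180

The chain cycles deterministically, so starting at state 68 it returns in exactly 180 steps. Equivalently, the stationary distribution is uniform π_j = 1/180 for every state j, so by Kac's formula E[T_68] = 1/π_68 = 180.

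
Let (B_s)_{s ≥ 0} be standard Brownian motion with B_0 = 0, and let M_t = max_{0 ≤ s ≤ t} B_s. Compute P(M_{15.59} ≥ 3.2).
P(M_{15.59} ≥ 3.2) = 2·P(B_{15.59} ≥ 3.2) = 2(1 − Φ(3.2/√15.59)) ≈ 0.4177

By the reflection principle for Brownian motion, P(M_t ≥ a) = 2 · P(B_t ≥ a) for a ≥ 0. Since B_t ~ N(0, t), P(B_t ≥ 3.2) = 1 − Φ(3.2/√t) = 1 − Φ(3.2/√15.59) = 1 − Φ(0.8105). So
  P(M_{15.59} ≥ 3.2) = 2(1 − Φ(0.8105)) ≈ 0.4177.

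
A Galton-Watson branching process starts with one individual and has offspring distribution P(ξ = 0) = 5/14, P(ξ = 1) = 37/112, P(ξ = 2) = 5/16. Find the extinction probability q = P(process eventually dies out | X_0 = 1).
q = 1

Mean offspring μ = 0·5/14 + 1·37/112 + 2·5/16 = 107/112 ≤ 1. For μ ≤ 1 with offspring not concentrated at 1, the Galton-Watson process goes extinct almost surely, so q = 1.
(Algebraic check: The pgf is f(s) = 5/14 + 37/112·s + 5/16·s². The extinction probability q is the smallest fixed point of f in [0, 1]. Setting s = f(s):
  5/16·s² + (37/112 − 1)·s + 5/14 = 0
  5/16·s² − (5/14 + 5/16)·s + 5/14 = 0
which factors as (s − 1)·(5/16·s − 5/14) = 0, giving roots s = 1 and s = (5/14)/(5/16) = 8/7. Since 8/7 ≥ 1, the smallest root in [0, 1] is s = 1.)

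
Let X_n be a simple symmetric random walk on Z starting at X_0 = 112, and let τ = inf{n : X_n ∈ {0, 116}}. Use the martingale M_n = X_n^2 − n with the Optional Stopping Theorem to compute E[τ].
E[τ] = 448

M_n = X_n^2 − n is a martingale (since E[X_{n+1}^2 | F_n] = X_n^2 + 1). By OST (τ has finite mean in a bounded region), E[M_τ] = E[M_0] = X_0^2 − 0 = 112^2 = 12544. Also E[M_τ] = E[X_τ^2] − E[τ]. The walk exits at 0 or 116, with P(hit 116 first) = 112/116, so E[X_τ^2] = 116^2 · 112/116 + 0 = 12992. Thus E[τ] = E[X_τ^2] − E[M_τ] = 12992 − 12544 = 448 = 112(116 − 112) = 448.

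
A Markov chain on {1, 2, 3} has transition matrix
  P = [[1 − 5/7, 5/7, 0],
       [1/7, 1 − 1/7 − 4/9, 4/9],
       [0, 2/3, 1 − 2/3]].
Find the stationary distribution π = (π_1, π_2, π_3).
π = (3/28, 15/28, 5/14)

This is a birth-death chain on three states, which satisfies detailed balance: π_1 · P_{12} = π_2 · P_{21} and π_2 · P_{23} = π_3 · P_{32}.
From π_1 · 5/7 = π_2 · 1/7: π_2/π_1 = (5/7)/(1/7) = 5.
From π_2 · 4/9 = π_3 · 2/3: π_3/π_2 = (4/9)/(2/3) = 2/3.
Take π_1 proportional to 1; then unnormalized π = (1, 5, 10/3). Normalize by dividing by the sum 28/3:
  π = (3/28, 15/28, 5/14).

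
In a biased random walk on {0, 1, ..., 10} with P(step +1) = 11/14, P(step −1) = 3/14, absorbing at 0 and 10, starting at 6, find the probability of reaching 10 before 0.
P(hit 10 before 0) = (1 − (3/11)^6) / (1 − (3/11)^10) = 231488851/231583621

Let u_k denote P(reach 10 before 0 | start at k). Boundary: u_0 = 0, u_10 = 1. Recurrence: u_k = 11/14·u_{k+1} + 3/14·u_{k-1} for 1 ≤ k ≤ 9. Try u_k = A + B·r^k with r = q/p = (3/14)/(11/14) = 3/11. Substitution satisfies the recurrence; boundary conditions give:
  u_k = (1 − r^k) / (1 − r^N) = (1 − (3/11)^6) / (1 − (3/11)^10) = 231488851/231583621.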